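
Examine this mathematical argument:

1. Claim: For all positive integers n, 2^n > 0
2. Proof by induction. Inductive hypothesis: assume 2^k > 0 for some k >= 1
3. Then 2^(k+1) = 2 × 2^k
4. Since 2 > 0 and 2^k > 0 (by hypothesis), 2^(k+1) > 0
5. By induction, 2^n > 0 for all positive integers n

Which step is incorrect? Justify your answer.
Step 5: By induction, 2^n > 0 for all positive integers n

Step 5 concludes the proof by induction, but no base case was ever established. A valid induction proof requires: (1) a base case proving 2^1 > 0, and (2) an inductive step showing IF 2^k > 0 THEN 2^(k+1) > 0. Steps 2-4 correctly establish the inductive step, but without the base case the conclusion in step 5 does not follow.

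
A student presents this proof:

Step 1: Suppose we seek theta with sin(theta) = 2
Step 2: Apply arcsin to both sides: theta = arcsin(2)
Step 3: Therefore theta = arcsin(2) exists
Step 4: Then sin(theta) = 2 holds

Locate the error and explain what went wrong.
Step 2: Apply arcsin to both sides: theta = arcsin(2)

Step 2 applies arcsin to 2. However, arcsin(x) is only defined for x in [-1, 1] because sin(theta) can only produce values in that range. Since |2| > 1, arcsin(2) is undefined. There is no angle whose sine equals 2.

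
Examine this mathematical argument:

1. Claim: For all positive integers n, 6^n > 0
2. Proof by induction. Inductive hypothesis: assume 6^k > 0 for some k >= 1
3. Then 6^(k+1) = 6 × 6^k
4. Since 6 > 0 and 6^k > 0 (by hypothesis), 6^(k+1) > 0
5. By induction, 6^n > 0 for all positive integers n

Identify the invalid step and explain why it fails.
Step 5: By induction, 6^n > 0 for all positive integers n

Step 5 concludes the proof by induction, but no base case was ever established. A valid induction proof requires: (1) a base case proving 6^1 > 0, and (2) an inductive step showing IF 6^k > 0 THEN 6^(k+1) > 0. Steps 2-4 correctly establish the inductive step, but without the base case the conclusion in step 5 does not follow.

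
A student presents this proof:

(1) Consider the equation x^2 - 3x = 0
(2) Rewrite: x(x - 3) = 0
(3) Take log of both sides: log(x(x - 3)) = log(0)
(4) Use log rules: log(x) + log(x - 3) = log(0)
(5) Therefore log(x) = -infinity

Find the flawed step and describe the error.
Step 3: Take log of both sides: log(x(x - 3)) = log(0)

Step 3 takes the logarithm of both sides, resulting in log(0) on the right side. The logarithm is only defined for positive numbers; log(0) is undefined (approaches negative infinity). This operation is invalid.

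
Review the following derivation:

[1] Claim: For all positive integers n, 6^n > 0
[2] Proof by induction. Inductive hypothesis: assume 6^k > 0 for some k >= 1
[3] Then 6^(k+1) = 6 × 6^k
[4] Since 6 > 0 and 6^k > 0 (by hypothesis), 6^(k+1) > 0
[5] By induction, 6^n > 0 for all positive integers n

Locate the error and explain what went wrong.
Step 5: By induction, 6^n > 0 for all positive integers n

Step 5 concludes the proof by induction, but no base case was ever established. A valid induction proof requires: (1) a base case proving 6^1 > 0, and (2) an inductive step showing IF 6^k > 0 THEN 6^(k+1) > 0. Steps 2-4 correctly establish the inductive step, but without the base case the conclusion in step 5 does not follow.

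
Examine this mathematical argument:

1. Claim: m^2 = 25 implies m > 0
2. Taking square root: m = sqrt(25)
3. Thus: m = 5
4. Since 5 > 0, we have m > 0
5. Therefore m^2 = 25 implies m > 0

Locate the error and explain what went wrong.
Step 2: Taking square root: m = sqrt(25)

Step 2 takes the square root and assumes the positive root only. The equation m^2 = 25 actually has two solutions: m = 5 and m = -5. The proof silently assumes m > 0 without justification, then uses this assumption to conclude m > 0, which is circular. The counterexample m = -5 shows the claim is false.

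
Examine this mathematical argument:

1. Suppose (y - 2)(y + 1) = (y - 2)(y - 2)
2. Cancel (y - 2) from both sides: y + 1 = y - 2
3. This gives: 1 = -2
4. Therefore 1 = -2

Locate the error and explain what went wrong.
Step 2: Cancel (y - 2) from both sides: y + 1 = y - 2

Step 2 cancels (y - 2) from both sides. This is only valid if (y - 2) ≠ 0, i.e., y ≠ 2. When y = 2, both sides equal zero regardless of the other factors. The correct approach requires considering y = 2 as a separate case.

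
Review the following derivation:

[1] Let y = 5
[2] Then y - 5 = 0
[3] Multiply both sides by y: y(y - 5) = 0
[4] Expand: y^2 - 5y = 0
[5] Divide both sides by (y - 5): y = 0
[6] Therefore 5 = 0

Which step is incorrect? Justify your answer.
Step 5: Divide both sides by (y - 5): y = 0

Step 5 divides both sides by (y - 5). However, since y = 5, we have (y - 5) = 0. Division by zero is undefined, making this step invalid.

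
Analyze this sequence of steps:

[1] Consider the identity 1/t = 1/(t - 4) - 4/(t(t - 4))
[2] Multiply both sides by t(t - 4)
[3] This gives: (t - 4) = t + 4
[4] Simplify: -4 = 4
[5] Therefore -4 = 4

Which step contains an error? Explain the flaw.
Step 3: This gives: (t - 4) = t + 4

Step 3 makes a sign error when clearing denominators. Multiplying -4/(t(t - 4)) by t(t - 4) gives -4, not +4. The correct result is (t - 4) = t - 4, which is trivially true, not (t - 4) = t + 4. (Step 1 is a valid identity: 1/(t - 4) - 4/(t(t - 4)) = (t - 4)/(t(t - 4)) = 1/t.)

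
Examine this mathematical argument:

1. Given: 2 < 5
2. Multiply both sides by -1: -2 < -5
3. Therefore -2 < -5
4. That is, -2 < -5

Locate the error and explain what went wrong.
Step 2: Multiply both sides by -1: -2 < -5

Step 2 multiplies both sides by -1 but fails to reverse the inequality sign. When multiplying (or dividing) an inequality by a negative number, the direction must be reversed. Since 2 < 5, we should get -2 > -5, i.e., -2 > -5.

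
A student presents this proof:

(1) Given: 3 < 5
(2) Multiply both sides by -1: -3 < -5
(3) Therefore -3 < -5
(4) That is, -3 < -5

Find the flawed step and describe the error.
Step 2: Multiply both sides by -1: -3 < -5

Step 2 multiplies both sides by -1 but fails to reverse the inequality sign. When multiplying (or dividing) an inequality by a negative number, the direction must be reversed. Since 3 < 5, we should get -3 > -5, i.e., -3 > -5.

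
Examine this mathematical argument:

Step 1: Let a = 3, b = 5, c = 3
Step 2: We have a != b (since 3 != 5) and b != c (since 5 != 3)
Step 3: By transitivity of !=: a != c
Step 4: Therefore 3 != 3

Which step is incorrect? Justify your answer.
Step 3: By transitivity of !=: a != c

Step 3 incorrectly applies transitivity to the '!=' relation. Transitivity states: if a R b and b R c, then a R c. However, '!=' is not transitive. Counterexample: 3 != 5 and 5 != 3, but 3 = 3 (both equal 3). Transitivity holds for relations like <, <=, =, but not for !=.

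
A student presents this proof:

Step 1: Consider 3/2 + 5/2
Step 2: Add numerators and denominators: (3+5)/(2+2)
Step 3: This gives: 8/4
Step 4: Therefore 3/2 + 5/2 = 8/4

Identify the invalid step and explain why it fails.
Step 2: Add numerators and denominators: (3+5)/(2+2)

Step 2 incorrectly adds fractions by separately adding numerators and denominators. This is wrong. The correct method requires a common denominator: 3/2 + 5/2 = (3×2 + 5×2)/(2×2) = 16/4 = 4. The method used gives 8/4, which is different.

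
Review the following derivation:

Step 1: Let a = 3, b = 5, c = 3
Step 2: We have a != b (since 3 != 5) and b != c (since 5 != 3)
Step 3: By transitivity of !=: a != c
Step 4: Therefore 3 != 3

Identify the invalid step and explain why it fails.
Step 3: By transitivity of !=: a != c

Step 3 incorrectly applies transitivity to the '!=' relation. Transitivity states: if a R b and b R c, then a R c. However, '!=' is not transitive. Counterexample: 3 != 5 and 5 != 3, but 3 = 3 (both equal 3). Transitivity holds for relations like <, <=, =, but not for !=.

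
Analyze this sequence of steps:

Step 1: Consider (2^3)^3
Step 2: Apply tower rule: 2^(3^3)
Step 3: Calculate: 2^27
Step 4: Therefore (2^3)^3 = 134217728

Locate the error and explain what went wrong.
Step 2: Apply tower rule: 2^(3^3)

Step 2 incorrectly states that (a^b)^c = a^(b^c). The correct rule is (a^b)^c = a^(b×c). The actual value is (2^3)^3 = 2^9 = 512, not 2^27 = 134217728.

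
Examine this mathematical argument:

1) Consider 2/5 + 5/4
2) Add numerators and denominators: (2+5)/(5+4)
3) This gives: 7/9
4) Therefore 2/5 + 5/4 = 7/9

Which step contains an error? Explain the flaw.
Step 2: Add numerators and denominators: (2+5)/(5+4)

Step 2 incorrectly adds fractions by separately adding numerators and denominators. This is wrong. The correct method requires a common denominator: 2/5 + 5/4 = (2×4 + 5×5)/(5×4) = 33/20 = 33/20. The method used gives 7/9, which is different.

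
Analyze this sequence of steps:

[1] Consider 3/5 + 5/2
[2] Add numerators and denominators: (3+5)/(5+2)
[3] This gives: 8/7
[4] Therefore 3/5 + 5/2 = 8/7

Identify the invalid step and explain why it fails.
Step 2: Add numerators and denominators: (3+5)/(5+2)

Step 2 incorrectly adds fractions by separately adding numerators and denominators. This is wrong. The correct method requires a common denominator: 3/5 + 5/2 = (3×2 + 5×5)/(5×2) = 31/10 = 31/10. The method used gives 8/7, which is different.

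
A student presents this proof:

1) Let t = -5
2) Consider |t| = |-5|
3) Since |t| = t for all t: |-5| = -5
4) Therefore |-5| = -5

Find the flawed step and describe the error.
Step 3: Since |t| = t for all t: |-5| = -5

Step 3 incorrectly states that |t| = t for all t. The correct definition is |t| = t when t >= 0, and |t| = -t when t < 0. Since -5 < 0, we have |-5| = -(-5) = 5, not -5.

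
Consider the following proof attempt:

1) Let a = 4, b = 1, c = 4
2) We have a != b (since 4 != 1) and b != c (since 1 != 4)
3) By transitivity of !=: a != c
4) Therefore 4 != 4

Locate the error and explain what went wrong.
Step 3: By transitivity of !=: a != c

Step 3 incorrectly applies transitivity to the '!=' relation. Transitivity states: if a R b and b R c, then a R c. However, '!=' is not transitive. Counterexample: 4 != 1 and 1 != 4, but 4 = 4 (both equal 4). Transitivity holds for relations like <, <=, =, but not for !=.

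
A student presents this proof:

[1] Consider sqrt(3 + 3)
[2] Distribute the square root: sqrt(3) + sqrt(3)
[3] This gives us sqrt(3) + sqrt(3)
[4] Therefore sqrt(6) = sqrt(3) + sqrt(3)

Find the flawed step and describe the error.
Step 2: Distribute the square root: sqrt(3) + sqrt(3)

Step 2 incorrectly 'distributes' the square root over addition. The square root function does not distribute: sqrt(a + b) ≠ sqrt(a) + sqrt(b). In fact, sqrt(3 + 3) = sqrt(6) ≈ 2.4495, while sqrt(3) + sqrt(3) ≈ 3.4641.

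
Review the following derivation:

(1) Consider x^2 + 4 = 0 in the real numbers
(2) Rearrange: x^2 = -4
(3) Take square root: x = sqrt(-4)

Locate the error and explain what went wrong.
Step 3: Take square root: x = sqrt(-4)

Step 3 takes the square root of -4, which is negative. In the real number system, the square root of a negative number is undefined. The equation x^2 + 4 = 0 has no real solutions. Square roots of negative numbers only exist in the complex numbers.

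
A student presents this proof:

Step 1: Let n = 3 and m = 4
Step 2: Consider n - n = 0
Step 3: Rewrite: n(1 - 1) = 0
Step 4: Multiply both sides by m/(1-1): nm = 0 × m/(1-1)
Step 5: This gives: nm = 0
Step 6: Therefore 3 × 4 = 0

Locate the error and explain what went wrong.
Step 4: Multiply both sides by m/(1-1): nm = 0 × m/(1-1)

Step 4 multiplies both sides by m/(1-1). However, 1-1 = 0, so this is multiplication by m/0, which is undefined. We cannot multiply by an undefined expression.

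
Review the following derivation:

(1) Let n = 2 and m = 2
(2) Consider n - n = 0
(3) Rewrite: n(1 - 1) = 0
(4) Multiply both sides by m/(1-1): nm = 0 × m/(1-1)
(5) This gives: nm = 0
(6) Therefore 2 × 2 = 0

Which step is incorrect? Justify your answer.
Step 4: Multiply both sides by m/(1-1): nm = 0 × m/(1-1)

Step 4 multiplies both sides by m/(1-1). However, 1-1 = 0, so this is multiplication by m/0, which is undefined. We cannot multiply by an undefined expression.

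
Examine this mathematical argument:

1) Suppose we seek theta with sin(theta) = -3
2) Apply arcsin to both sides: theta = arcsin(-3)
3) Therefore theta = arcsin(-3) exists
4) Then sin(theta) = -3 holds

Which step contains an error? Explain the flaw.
Step 2: Apply arcsin to both sides: theta = arcsin(-3)

Step 2 applies arcsin to -3. However, arcsin(x) is only defined for x in [-1, 1] because sin(theta) can only produce values in that range. Since |-3| > 1, arcsin(-3) is undefined. There is no angle whose sine equals -3.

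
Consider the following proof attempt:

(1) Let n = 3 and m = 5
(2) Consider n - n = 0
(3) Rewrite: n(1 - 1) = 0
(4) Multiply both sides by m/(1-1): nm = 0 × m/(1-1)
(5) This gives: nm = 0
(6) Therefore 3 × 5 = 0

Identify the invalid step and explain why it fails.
Step 4: Multiply both sides by m/(1-1): nm = 0 × m/(1-1)

Step 4 multiplies both sides by m/(1-1). However, 1-1 = 0, so this is multiplication by m/0, which is undefined. We cannot multiply by an undefined expression.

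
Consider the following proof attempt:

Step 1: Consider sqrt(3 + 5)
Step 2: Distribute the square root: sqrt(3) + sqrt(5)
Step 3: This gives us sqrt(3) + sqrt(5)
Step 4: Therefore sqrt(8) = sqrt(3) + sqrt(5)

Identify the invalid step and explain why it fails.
Step 2: Distribute the square root: sqrt(3) + sqrt(5)

Step 2 incorrectly 'distributes' the square root over addition. The square root function does not distribute: sqrt(a + b) ≠ sqrt(a) + sqrt(b). In fact, sqrt(3 + 5) = sqrt(8) ≈ 2.8284, while sqrt(3) + sqrt(5) ≈ 3.9681.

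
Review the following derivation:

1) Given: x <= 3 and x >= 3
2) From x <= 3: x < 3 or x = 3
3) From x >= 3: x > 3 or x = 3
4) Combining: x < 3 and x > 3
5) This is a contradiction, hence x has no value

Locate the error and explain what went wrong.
Step 4: Combining: x < 3 and x > 3

Step 4 incorrectly combines the conditions. From x <= 3 and x >= 3, the intersection is x = 3. The error treats the 'or' cases as 'and' requirements. The correct conclusion is that x = 3 is the unique solution, not that no solution exists.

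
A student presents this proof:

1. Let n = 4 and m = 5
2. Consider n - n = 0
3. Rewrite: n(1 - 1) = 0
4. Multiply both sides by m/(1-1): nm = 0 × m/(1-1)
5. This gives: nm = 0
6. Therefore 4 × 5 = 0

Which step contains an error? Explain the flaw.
Step 4: Multiply both sides by m/(1-1): nm = 0 × m/(1-1)

Step 4 multiplies both sides by m/(1-1). However, 1-1 = 0, so this is multiplication by m/0, which is undefined. We cannot multiply by an undefined expression.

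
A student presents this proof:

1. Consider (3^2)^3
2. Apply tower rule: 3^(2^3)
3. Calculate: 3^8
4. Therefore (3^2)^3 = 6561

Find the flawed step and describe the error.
Step 2: Apply tower rule: 3^(2^3)

Step 2 incorrectly states that (a^b)^c = a^(b^c). The correct rule is (a^b)^c = a^(b×c). The actual value is (3^2)^3 = 3^6 = 729, not 3^8 = 6561.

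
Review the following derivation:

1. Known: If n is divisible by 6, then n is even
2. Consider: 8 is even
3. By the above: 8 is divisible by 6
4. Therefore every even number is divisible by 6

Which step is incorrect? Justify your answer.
Step 3: By the above: 8 is divisible by 6

Step 3 commits the fallacy of affirming the consequent. The known fact 'divisible by 6 → even' does NOT imply 'even → divisible by 6'. That would be the converse, which is false. For example, 8 is even but 8 ÷ 6 = 1.33, which is not an integer.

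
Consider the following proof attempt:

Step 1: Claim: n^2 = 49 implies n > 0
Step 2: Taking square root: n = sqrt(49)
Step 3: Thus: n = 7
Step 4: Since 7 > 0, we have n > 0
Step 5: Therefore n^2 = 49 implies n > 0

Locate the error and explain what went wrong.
Step 2: Taking square root: n = sqrt(49)

Step 2 takes the square root and assumes the positive root only. The equation n^2 = 49 actually has two solutions: n = 7 and n = -7. The proof silently assumes n > 0 without justification, then uses this assumption to conclude n > 0, which is circular. The counterexample n = -7 shows the claim is false.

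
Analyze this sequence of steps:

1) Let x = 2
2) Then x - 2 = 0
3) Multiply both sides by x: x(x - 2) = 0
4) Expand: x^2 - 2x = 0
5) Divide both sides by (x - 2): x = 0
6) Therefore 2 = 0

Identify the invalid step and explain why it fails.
Step 5: Divide both sides by (x - 2): x = 0

Step 5 divides both sides by (x - 2). However, since x = 2, we have (x - 2) = 0. Division by zero is undefined, making this step invalid.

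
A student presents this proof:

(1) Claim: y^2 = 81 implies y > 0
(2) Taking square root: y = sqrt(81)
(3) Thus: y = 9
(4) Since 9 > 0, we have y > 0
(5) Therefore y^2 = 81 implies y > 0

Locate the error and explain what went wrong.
Step 2: Taking square root: y = sqrt(81)

Step 2 takes the square root and assumes the positive root only. The equation y^2 = 81 actually has two solutions: y = 9 and y = -9. The proof silently assumes y > 0 without justification, then uses this assumption to conclude y > 0, which is circular. The counterexample y = -9 shows the claim is false.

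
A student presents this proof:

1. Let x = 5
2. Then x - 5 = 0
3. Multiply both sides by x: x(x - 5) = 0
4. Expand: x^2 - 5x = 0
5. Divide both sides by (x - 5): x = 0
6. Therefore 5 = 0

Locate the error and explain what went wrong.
Step 5: Divide both sides by (x - 5): x = 0

Step 5 divides both sides by (x - 5). However, since x = 5, we have (x - 5) = 0. Division by zero is undefined, making this step invalid.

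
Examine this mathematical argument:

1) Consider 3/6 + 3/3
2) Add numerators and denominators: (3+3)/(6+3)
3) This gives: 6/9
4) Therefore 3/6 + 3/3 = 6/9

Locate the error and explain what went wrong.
Step 2: Add numerators and denominators: (3+3)/(6+3)

Step 2 incorrectly adds fractions by separately adding numerators and denominators. This is wrong. The correct method requires a common denominator: 3/6 + 3/3 = (3×3 + 3×6)/(6×3) = 27/18 = 3/2. The method used gives 6/9, which is different.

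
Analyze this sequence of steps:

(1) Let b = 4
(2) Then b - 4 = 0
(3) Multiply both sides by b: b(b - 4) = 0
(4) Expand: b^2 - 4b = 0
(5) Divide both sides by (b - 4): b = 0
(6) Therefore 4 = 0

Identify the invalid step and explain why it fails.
Step 5: Divide both sides by (b - 4): b = 0

Step 5 divides both sides by (b - 4). However, since b = 4, we have (b - 4) = 0. Division by zero is undefined, making this step invalid.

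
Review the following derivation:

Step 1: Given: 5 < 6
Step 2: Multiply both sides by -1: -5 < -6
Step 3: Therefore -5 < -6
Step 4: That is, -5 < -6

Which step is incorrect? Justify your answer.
Step 2: Multiply both sides by -1: -5 < -6

Step 2 multiplies both sides by -1 but fails to reverse the inequality sign. When multiplying (or dividing) an inequality by a negative number, the direction must be reversed. Since 5 < 6, we should get -5 > -6, i.e., -5 > -6.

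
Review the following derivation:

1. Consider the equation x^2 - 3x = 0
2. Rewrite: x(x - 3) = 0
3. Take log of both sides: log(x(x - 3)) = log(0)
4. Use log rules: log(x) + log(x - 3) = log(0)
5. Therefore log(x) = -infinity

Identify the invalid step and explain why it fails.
Step 3: Take log of both sides: log(x(x - 3)) = log(0)

Step 3 takes the logarithm of both sides, resulting in log(0) on the right side. The logarithm is only defined for positive numbers; log(0) is undefined (approaches negative infinity). This operation is invalid.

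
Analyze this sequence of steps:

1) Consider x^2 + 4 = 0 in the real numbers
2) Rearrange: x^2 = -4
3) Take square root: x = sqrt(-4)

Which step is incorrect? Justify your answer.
Step 3: Take square root: x = sqrt(-4)

Step 3 takes the square root of -4, which is negative. In the real number system, the square root of a negative number is undefined. The equation x^2 + 4 = 0 has no real solutions. Square roots of negative numbers only exist in the complex numbers.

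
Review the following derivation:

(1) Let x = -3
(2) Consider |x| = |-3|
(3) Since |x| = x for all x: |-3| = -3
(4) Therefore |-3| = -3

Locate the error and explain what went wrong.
Step 3: Since |x| = x for all x: |-3| = -3

Step 3 incorrectly states that |x| = x for all x. The correct definition is |x| = x when x >= 0, and |x| = -x when x < 0. Since -3 < 0, we have |-3| = -(-3) = 3, not -3.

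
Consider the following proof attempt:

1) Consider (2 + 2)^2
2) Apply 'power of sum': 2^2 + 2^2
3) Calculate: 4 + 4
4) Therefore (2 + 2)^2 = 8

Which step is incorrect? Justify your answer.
Step 2: Apply 'power of sum': 2^2 + 2^2

Step 2 incorrectly applies a non-existent rule '(a+b)^n = a^n + b^n'. This is false in general. The correct expansion uses the binomial theorem. The actual value is (2 + 2)^2 = 4^2 = 16, not 8.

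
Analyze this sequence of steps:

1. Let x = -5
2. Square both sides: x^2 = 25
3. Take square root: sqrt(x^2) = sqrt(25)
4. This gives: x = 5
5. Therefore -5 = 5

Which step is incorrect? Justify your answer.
Step 4: This gives: x = 5

Step 4 incorrectly states that sqrt(x^2) = x. The correct identity is sqrt(x^2) = |x|. Since x = -5 < 0, we have sqrt(x^2) = |-5| = 5, not x = -5.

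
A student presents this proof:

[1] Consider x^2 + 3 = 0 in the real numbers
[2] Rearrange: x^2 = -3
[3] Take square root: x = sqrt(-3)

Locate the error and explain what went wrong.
Step 3: Take square root: x = sqrt(-3)

Step 3 takes the square root of -3, which is negative. In the real number system, the square root of a negative number is undefined. The equation x^2 + 3 = 0 has no real solutions. Square roots of negative numbers only exist in the complex numbers.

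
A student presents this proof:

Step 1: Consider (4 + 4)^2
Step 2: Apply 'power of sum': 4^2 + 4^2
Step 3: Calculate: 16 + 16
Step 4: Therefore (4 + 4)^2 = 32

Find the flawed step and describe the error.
Step 2: Apply 'power of sum': 4^2 + 4^2

Step 2 incorrectly applies a non-existent rule '(a+b)^n = a^n + b^n'. This is false in general. The correct expansion uses the binomial theorem. The actual value is (4 + 4)^2 = 8^2 = 64, not 32.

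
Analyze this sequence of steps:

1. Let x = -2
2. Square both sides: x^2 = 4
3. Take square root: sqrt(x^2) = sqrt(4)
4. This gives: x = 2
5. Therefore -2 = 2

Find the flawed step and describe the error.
Step 4: This gives: x = 2

Step 4 incorrectly states that sqrt(x^2) = x. The correct identity is sqrt(x^2) = |x|. Since x = -2 < 0, we have sqrt(x^2) = |-2| = 2, not x = -2.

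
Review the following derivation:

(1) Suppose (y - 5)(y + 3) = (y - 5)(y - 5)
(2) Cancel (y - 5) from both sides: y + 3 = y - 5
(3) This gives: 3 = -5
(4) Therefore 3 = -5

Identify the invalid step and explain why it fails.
Step 2: Cancel (y - 5) from both sides: y + 3 = y - 5

Step 2 cancels (y - 5) from both sides. This is only valid if (y - 5) ≠ 0, i.e., y ≠ 5. When y = 5, both sides equal zero regardless of the other factors. The correct approach requires considering y = 5 as a separate case.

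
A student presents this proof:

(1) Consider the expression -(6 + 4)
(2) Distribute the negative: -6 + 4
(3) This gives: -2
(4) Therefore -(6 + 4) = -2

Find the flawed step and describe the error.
Step 2: Distribute the negative: -6 + 4

Step 2 incorrectly distributes the negative sign. The correct distribution is -(6 + 4) = -6 - 4 = -10. The negative must be applied to both terms, not just the first. The error treats -(6 + 4) as -6 + 4, which equals -2 instead of -10.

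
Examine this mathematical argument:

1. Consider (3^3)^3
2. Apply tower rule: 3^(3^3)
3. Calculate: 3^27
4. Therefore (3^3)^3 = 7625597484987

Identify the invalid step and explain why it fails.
Step 2: Apply tower rule: 3^(3^3)

Step 2 incorrectly states that (a^b)^c = a^(b^c). The correct rule is (a^b)^c = a^(b×c). The actual value is (3^3)^3 = 3^9 = 19683, not 3^27 = 7625597484987.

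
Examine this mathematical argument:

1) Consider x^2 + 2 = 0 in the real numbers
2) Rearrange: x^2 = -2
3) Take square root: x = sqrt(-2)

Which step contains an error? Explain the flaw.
Step 3: Take square root: x = sqrt(-2)

Step 3 takes the square root of -2, which is negative. In the real number system, the square root of a negative number is undefined. The equation x^2 + 2 = 0 has no real solutions. Square roots of negative numbers only exist in the complex numbers.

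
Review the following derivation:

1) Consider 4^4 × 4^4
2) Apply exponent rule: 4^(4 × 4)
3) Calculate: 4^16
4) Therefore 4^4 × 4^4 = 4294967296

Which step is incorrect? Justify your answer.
Step 2: Apply exponent rule: 4^(4 × 4)

Step 2 incorrectly states that a^b × a^c = a^(b×c). The correct rule is a^b × a^c = a^(b+c). The actual value is 4^4 × 4^4 = 4^8 = 65536, not 4^16 = 4294967296.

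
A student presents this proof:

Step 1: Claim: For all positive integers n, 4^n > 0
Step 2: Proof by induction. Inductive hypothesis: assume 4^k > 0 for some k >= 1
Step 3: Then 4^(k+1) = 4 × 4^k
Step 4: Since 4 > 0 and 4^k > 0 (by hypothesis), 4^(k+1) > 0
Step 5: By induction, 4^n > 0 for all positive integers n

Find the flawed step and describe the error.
Step 5: By induction, 4^n > 0 for all positive integers n

Step 5 concludes the proof by induction, but no base case was ever established. A valid induction proof requires: (1) a base case proving 4^1 > 0, and (2) an inductive step showing IF 4^k > 0 THEN 4^(k+1) > 0. Steps 2-4 correctly establish the inductive step, but without the base case the conclusion in step 5 does not follow.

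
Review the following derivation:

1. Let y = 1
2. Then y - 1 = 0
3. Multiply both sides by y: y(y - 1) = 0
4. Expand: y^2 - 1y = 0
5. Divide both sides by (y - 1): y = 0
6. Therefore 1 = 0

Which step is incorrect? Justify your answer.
Step 5: Divide both sides by (y - 1): y = 0

Step 5 divides both sides by (y - 1). However, since y = 1, we have (y - 1) = 0. Division by zero is undefined, making this step invalid.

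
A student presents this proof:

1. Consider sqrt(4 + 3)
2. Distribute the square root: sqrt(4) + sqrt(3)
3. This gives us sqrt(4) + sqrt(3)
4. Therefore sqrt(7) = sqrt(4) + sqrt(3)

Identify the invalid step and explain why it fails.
Step 2: Distribute the square root: sqrt(4) + sqrt(3)

Step 2 incorrectly 'distributes' the square root over addition. The square root function does not distribute: sqrt(a + b) ≠ sqrt(a) + sqrt(b). In fact, sqrt(4 + 3) = sqrt(7) ≈ 2.6458, while sqrt(4) + sqrt(3) ≈ 3.7321.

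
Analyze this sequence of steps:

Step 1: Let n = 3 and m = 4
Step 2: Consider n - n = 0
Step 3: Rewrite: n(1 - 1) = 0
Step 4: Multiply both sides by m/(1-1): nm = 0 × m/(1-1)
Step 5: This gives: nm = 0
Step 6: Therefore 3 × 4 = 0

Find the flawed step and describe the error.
Step 4: Multiply both sides by m/(1-1): nm = 0 × m/(1-1)

Step 4 multiplies both sides by m/(1-1). However, 1-1 = 0, so this is multiplication by m/0, which is undefined. We cannot multiply by an undefined expression.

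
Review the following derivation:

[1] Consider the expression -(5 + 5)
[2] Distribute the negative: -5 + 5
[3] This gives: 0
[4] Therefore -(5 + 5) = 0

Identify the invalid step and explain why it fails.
Step 2: Distribute the negative: -5 + 5

Step 2 incorrectly distributes the negative sign. The correct distribution is -(5 + 5) = -5 - 5 = -10. The negative must be applied to both terms, not just the first. The error treats -(5 + 5) as -5 + 5, which equals 0 instead of -10.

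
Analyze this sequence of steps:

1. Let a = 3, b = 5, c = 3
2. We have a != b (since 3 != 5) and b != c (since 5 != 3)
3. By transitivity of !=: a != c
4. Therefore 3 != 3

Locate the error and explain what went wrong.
Step 3: By transitivity of !=: a != c

Step 3 incorrectly applies transitivity to the '!=' relation. Transitivity states: if a R b and b R c, then a R c. However, '!=' is not transitive. Counterexample: 3 != 5 and 5 != 3, but 3 = 3 (both equal 3). Transitivity holds for relations like <, <=, =, but not for !=.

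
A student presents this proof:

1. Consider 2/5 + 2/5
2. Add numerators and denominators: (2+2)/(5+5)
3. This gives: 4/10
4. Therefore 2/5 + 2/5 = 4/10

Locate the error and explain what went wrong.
Step 2: Add numerators and denominators: (2+2)/(5+5)

Step 2 incorrectly adds fractions by separately adding numerators and denominators. This is wrong. The correct method requires a common denominator: 2/5 + 2/5 = (2×5 + 2×5)/(5×5) = 20/25 = 4/5. The method used gives 4/10, which is different.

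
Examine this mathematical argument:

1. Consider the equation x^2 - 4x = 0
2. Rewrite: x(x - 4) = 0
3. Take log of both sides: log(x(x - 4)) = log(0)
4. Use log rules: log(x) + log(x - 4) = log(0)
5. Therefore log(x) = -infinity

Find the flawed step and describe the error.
Step 3: Take log of both sides: log(x(x - 4)) = log(0)

Step 3 takes the logarithm of both sides, resulting in log(0) on the right side. The logarithm is only defined for positive numbers; log(0) is undefined (approaches negative infinity). This operation is invalid.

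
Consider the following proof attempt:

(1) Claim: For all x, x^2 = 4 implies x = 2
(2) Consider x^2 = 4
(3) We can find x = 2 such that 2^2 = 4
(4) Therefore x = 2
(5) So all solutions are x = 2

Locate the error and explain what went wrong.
Step 4: Therefore x = 2

Step 4 incorrectly concludes that x = 2 is the only solution. The proof shows that x = 2 is A solution (existence), but does not show it is the ONLY solution (uniqueness). In fact, x = -2 is also a solution since (-2)^2 = 4. Finding one solution doesn't prove there are no others.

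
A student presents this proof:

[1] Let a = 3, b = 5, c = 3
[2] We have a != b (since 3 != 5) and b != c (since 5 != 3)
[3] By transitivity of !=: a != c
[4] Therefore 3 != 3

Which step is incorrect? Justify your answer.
Step 3: By transitivity of !=: a != c

Step 3 incorrectly applies transitivity to the '!=' relation. Transitivity states: if a R b and b R c, then a R c. However, '!=' is not transitive. Counterexample: 3 != 5 and 5 != 3, but 3 = 3 (both equal 3). Transitivity holds for relations like <, <=, =, but not for !=.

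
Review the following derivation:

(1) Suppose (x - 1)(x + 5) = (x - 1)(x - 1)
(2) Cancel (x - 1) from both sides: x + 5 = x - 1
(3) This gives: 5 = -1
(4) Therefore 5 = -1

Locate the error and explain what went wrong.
Step 2: Cancel (x - 1) from both sides: x + 5 = x - 1

Step 2 cancels (x - 1) from both sides. This is only valid if (x - 1) ≠ 0, i.e., x ≠ 1. When x = 1, both sides equal zero regardless of the other factors. The correct approach requires considering x = 1 as a separate case.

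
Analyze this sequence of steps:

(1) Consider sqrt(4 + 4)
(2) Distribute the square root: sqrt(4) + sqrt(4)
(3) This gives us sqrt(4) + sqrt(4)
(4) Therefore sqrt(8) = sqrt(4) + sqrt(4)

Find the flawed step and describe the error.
Step 2: Distribute the square root: sqrt(4) + sqrt(4)

Step 2 incorrectly 'distributes' the square root over addition. The square root function does not distribute: sqrt(a + b) ≠ sqrt(a) + sqrt(b). In fact, sqrt(4 + 4) = sqrt(8) ≈ 2.8284, while sqrt(4) + sqrt(4) ≈ 4.0000.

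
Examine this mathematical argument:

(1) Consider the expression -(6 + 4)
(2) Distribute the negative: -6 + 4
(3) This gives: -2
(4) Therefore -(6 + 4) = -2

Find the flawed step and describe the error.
Step 2: Distribute the negative: -6 + 4

Step 2 incorrectly distributes the negative sign. The correct distribution is -(6 + 4) = -6 - 4 = -10. The negative must be applied to both terms, not just the first. The error treats -(6 + 4) as -6 + 4, which equals -2 instead of -10.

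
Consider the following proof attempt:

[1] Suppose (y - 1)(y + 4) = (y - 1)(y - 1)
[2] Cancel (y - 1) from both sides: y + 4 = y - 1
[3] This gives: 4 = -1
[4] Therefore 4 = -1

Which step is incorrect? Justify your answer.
Step 2: Cancel (y - 1) from both sides: y + 4 = y - 1

Step 2 cancels (y - 1) from both sides. This is only valid if (y - 1) ≠ 0, i.e., y ≠ 1. When y = 1, both sides equal zero regardless of the other factors. The correct approach requires considering y = 1 as a separate case.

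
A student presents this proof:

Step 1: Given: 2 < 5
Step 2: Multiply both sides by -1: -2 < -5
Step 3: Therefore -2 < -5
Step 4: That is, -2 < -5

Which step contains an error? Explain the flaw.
Step 2: Multiply both sides by -1: -2 < -5

Step 2 multiplies both sides by -1 but fails to reverse the inequality sign. When multiplying (or dividing) an inequality by a negative number, the direction must be reversed. Since 2 < 5, we should get -2 > -5, i.e., -2 > -5.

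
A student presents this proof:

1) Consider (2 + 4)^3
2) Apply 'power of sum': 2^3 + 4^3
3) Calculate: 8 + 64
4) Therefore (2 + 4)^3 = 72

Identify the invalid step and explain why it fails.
Step 2: Apply 'power of sum': 2^3 + 4^3

Step 2 incorrectly applies a non-existent rule '(a+b)^n = a^n + b^n'. This is false in general. The correct expansion uses the binomial theorem. The actual value is (2 + 4)^3 = 6^3 = 216, not 72.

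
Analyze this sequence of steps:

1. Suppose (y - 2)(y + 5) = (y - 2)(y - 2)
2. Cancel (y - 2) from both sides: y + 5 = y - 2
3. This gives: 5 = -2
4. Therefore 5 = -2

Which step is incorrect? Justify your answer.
Step 2: Cancel (y - 2) from both sides: y + 5 = y - 2

Step 2 cancels (y - 2) from both sides. This is only valid if (y - 2) ≠ 0, i.e., y ≠ 2. When y = 2, both sides equal zero regardless of the other factors. The correct approach requires considering y = 2 as a separate case.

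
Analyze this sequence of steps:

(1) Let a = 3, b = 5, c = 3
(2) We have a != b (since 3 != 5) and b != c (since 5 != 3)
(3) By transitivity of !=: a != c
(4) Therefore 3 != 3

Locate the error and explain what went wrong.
Step 3: By transitivity of !=: a != c

Step 3 incorrectly applies transitivity to the '!=' relation. Transitivity states: if a R b and b R c, then a R c. However, '!=' is not transitive. Counterexample: 3 != 5 and 5 != 3, but 3 = 3 (both equal 3). Transitivity holds for relations like <, <=, =, but not for !=.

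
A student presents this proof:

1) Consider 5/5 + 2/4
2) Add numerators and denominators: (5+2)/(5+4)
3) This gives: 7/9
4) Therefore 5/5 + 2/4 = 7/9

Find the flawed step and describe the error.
Step 2: Add numerators and denominators: (5+2)/(5+4)

Step 2 incorrectly adds fractions by separately adding numerators and denominators. This is wrong. The correct method requires a common denominator: 5/5 + 2/4 = (5×4 + 2×5)/(5×4) = 30/20 = 3/2. The method used gives 7/9, which is different.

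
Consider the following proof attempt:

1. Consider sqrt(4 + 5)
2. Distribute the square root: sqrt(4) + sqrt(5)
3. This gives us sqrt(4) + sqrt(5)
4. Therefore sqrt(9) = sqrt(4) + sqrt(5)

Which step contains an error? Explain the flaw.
Step 2: Distribute the square root: sqrt(4) + sqrt(5)

Step 2 incorrectly 'distributes' the square root over addition. The square root function does not distribute: sqrt(a + b) ≠ sqrt(a) + sqrt(b). In fact, sqrt(4 + 5) = sqrt(9) ≈ 3.0000, while sqrt(4) + sqrt(5) ≈ 4.2361.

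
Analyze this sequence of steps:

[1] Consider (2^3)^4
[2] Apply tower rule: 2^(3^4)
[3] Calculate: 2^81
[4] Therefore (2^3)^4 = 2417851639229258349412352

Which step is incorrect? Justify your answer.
Step 2: Apply tower rule: 2^(3^4)

Step 2 incorrectly states that (a^b)^c = a^(b^c). The correct rule is (a^b)^c = a^(b×c). The actual value is (2^3)^4 = 2^12 = 4096, not 2^81 = 2417851639229258349412352.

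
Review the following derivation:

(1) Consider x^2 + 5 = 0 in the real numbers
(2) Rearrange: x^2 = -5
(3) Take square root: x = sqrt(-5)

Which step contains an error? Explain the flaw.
Step 3: Take square root: x = sqrt(-5)

Step 3 takes the square root of -5, which is negative. In the real number system, the square root of a negative number is undefined. The equation x^2 + 5 = 0 has no real solutions. Square roots of negative numbers only exist in the complex numbers.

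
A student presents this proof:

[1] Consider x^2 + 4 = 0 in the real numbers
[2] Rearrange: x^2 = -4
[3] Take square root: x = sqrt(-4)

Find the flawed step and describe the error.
Step 3: Take square root: x = sqrt(-4)

Step 3 takes the square root of -4, which is negative. In the real number system, the square root of a negative number is undefined. The equation x^2 + 4 = 0 has no real solutions. Square roots of negative numbers only exist in the complex numbers.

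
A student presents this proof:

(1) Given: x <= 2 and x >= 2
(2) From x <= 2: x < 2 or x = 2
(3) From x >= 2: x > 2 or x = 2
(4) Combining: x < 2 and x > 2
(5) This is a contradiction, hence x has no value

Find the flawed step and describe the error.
Step 4: Combining: x < 2 and x > 2

Step 4 incorrectly combines the conditions. From x <= 2 and x >= 2, the intersection is x = 2. The error treats the 'or' cases as 'and' requirements. The correct conclusion is that x = 2 is the unique solution, not that no solution exists.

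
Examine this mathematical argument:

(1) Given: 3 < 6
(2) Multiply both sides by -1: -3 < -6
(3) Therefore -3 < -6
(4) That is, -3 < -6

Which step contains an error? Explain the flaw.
Step 2: Multiply both sides by -1: -3 < -6

Step 2 multiplies both sides by -1 but fails to reverse the inequality sign. When multiplying (or dividing) an inequality by a negative number, the direction must be reversed. Since 3 < 6, we should get -3 > -6, i.e., -3 > -6.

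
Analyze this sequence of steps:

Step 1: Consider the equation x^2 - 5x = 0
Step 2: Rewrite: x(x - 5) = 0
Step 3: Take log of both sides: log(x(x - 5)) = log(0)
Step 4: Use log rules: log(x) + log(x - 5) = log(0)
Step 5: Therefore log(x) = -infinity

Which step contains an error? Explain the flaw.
Step 3: Take log of both sides: log(x(x - 5)) = log(0)

Step 3 takes the logarithm of both sides, resulting in log(0) on the right side. The logarithm is only defined for positive numbers; log(0) is undefined (approaches negative infinity). This operation is invalid.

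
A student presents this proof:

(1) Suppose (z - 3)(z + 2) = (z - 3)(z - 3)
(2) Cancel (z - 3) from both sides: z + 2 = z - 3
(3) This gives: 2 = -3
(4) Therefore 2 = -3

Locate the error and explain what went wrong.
Step 2: Cancel (z - 3) from both sides: z + 2 = z - 3

Step 2 cancels (z - 3) from both sides. This is only valid if (z - 3) ≠ 0, i.e., z ≠ 3. When z = 3, both sides equal zero regardless of the other factors. The correct approach requires considering z = 3 as a separate case.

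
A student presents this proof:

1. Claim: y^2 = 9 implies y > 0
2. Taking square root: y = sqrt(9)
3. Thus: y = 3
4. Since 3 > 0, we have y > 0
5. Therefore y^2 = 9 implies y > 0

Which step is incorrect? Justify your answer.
Step 2: Taking square root: y = sqrt(9)

Step 2 takes the square root and assumes the positive root only. The equation y^2 = 9 actually has two solutions: y = 3 and y = -3. The proof silently assumes y > 0 without justification, then uses this assumption to conclude y > 0, which is circular. The counterexample y = -3 shows the claim is false.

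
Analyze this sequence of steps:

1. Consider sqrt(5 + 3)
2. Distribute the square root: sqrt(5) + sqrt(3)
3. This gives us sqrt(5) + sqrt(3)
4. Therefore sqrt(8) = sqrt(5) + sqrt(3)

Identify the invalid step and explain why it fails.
Step 2: Distribute the square root: sqrt(5) + sqrt(3)

Step 2 incorrectly 'distributes' the square root over addition. The square root function does not distribute: sqrt(a + b) ≠ sqrt(a) + sqrt(b). In fact, sqrt(5 + 3) = sqrt(8) ≈ 2.8284, while sqrt(5) + sqrt(3) ≈ 3.9681.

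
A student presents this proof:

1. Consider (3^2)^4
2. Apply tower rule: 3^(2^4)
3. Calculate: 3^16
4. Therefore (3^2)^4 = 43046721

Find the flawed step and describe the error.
Step 2: Apply tower rule: 3^(2^4)

Step 2 incorrectly states that (a^b)^c = a^(b^c). The correct rule is (a^b)^c = a^(b×c). The actual value is (3^2)^4 = 3^8 = 6561, not 3^16 = 43046721.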